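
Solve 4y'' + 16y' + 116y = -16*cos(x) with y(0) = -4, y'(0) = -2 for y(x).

Divide through by 4: y'' + 4y' + 29y = -4*cos(x).
Characteristic equation r² + 4r + 29 = 0 has discriminant (4)² - 4·(29) = -100 < 0, so r = -2 ± 5i.
Hence y_h = C1*cos(5*x)*exp(-2*x) + C2*exp(-2*x)*sin(5*x).
Try y_p = A*cos(x) + B*sin(x). Substituting and equating the coefficients of cos(x) and sin(x) gives A = -7/50, B = -1/50, so y_p = -7*cos(x)/50 - sin(x)/50.
General solution: y = -7*cos(x)/50 - sin(x)/50 + C1*cos(5*x)*exp(-2*x) + C2*exp(-2*x)*sin(5*x).
Apply the initial conditions: y(0) = -7/50 + C1 = -4 and y'(0) = -1/50 - 2*C1 + 5*C2 = -2. Solving gives C1 = -193/50, C2 = -97/50.

y = -7*cos(x)/50 - sin(x)/50 - 193*cos(5*x)*exp(-2*x)/50 - 97*exp(-2*x)*sin(5*x)/50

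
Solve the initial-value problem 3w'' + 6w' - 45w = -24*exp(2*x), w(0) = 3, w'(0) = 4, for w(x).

w = 8*exp(2*x)/7 + 11*exp(3*x)/8 + 27*exp(-5*x)/56

Divide through by 3: w'' + 2w' - 15w = -8*exp(2*x).
Characteristic equation r² + 2r - 15 = 0 factors as (r - 3)(r + 5) = 0, so r = 3, -5.
Hence w_h = C1*exp(3*x) + C2*exp(-5*x).
Try w_p = A*exp(2*x). Substituting into the equation and dividing by exp(2*x) gives A = 8/7, so w_p = 8*exp(2*x)/7.
General solution: w = 8*exp(2*x)/7 + C1*exp(3*x) + C2*exp(-5*x).
Apply the initial conditions: w(0) = 8/7 + C1 + C2 = 3 and w'(0) = 16/7 - 5*C2 + 3*C1 = 4. Solving gives C1 = 11/8, C2 = 27/56.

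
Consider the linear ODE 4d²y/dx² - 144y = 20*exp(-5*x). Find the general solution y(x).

Divide through by 4: y'' - 36y = 5*exp(-5*x).
Characteristic equation r² - 36 = 0 factors as (r - 6)(r + 6) = 0, so r = 6, -6.
Hence y_h = C1*exp(6*x) + C2*exp(-6*x).
Try y_p = A*exp(-5*x). Substituting into the equation and dividing by exp(-5*x) gives A = -5/11, so y_p = -5*exp(-5*x)/11.

y = -5*exp(-5*x)/11 + C1*exp(6*x) + C2*exp(-6*x)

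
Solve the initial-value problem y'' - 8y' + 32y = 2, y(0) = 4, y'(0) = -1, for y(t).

Characteristic equation r² - 8r + 32 = 0 has discriminant (-8)² - 4·(32) = -64 < 0, so r = 4 ± 4i.
Hence y_h = C1*cos(4*t)*exp(4*t) + C2*exp(4*t)*sin(4*t).
For the particular solution try y_p = A0. Substituting and matching coefficients of each power of t gives A0 = 1/16, so y_p = 1/16.
General solution: y = 1/16 + C1*cos(4*t)*exp(4*t) + C2*exp(4*t)*sin(4*t).
Apply the initial conditions: y(0) = 1/16 + C1 = 4 and y'(0) = 4*C1 + 4*C2 = -1. Solving gives C1 = 63/16, C2 = -67/16.

y = 1/16 - 67*exp(4*t)*sin(4*t)/16 + 63*cos(4*t)*exp(4*t)/16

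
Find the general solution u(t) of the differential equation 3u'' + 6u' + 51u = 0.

u = C1*cos(4*t)*exp(-t) + C2*exp(-t)*sin(4*t)

Divide through by 3: u'' + 2u' + 17u = 0.
Characteristic equation r² + 2r + 17 = 0 has discriminant (2)² - 4·(17) = -64 < 0, so r = -1 ± 4i.
Hence u_h = C1*cos(4*t)*exp(-t) + C2*exp(-t)*sin(4*t).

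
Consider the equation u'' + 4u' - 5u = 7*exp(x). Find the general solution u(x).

Characteristic equation r² + 4r - 5 = 0 factors as (r + 5)(r - 1) = 0, so r = -5, 1.
Hence u_h = C1*exp(-5*x) + C2*exp(x).
Since exp(x) solves the homogeneous equation (r = 1 is a root of multiplicity 1), multiply the trial by x. Try u_p = A*x*exp(x). Substituting into the equation and dividing by exp(x) gives A = 7/6, so u_p = 7*x*exp(x)/6.

u = C1*exp(-5*x) + C2*exp(x) + 7*x*exp(x)/6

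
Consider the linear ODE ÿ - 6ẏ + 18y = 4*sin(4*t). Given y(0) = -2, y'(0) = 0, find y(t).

Characteristic equation r² - 6r + 18 = 0 has discriminant (-6)² - 4·(18) = -36 < 0, so r = 3 ± 3i.
Hence y_h = C1*cos(3*t)*exp(3*t) + C2*exp(3*t)*sin(3*t).
Try y_p = A*cos(4*t) + B*sin(4*t). Substituting and equating the coefficients of cos(4t) and sin(4t) gives A = 24/145, B = 2/145, so y_p = 2*sin(4*t)/145 + 24*cos(4*t)/145.
General solution: y = 2*sin(4*t)/145 + 24*cos(4*t)/145 + C1*cos(3*t)*exp(3*t) + C2*exp(3*t)*sin(3*t).
Apply the initial conditions: y(0) = 24/145 + C1 = -2 and y'(0) = 8/145 + 3*C1 + 3*C2 = 0. Solving gives C1 = -314/145, C2 = 934/435.

y = 2*sin(4*t)/145 + 24*cos(4*t)/145 - 314*cos(3*t)*exp(3*t)/145 + 934*exp(3*t)*sin(3*t)/435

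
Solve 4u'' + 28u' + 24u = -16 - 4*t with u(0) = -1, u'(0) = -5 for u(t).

u = -17/36 - 8*exp(-t)/5 - t/6 + 193*exp(-6*t)/180

Divide through by 4: u'' + 7u' + 6u = -4 - t.
Characteristic equation r² + 7r + 6 = 0 factors as (r + 6)(r + 1) = 0, so r = -6, -1.
Hence u_h = C1*exp(-6*t) + C2*exp(-t).
For the particular solution try u_p = A0 + A1*t. Substituting and matching coefficients of each power of t gives A0 = -17/36, A1 = -1/6, so u_p = -17/36 - t/6.
General solution: u = -17/36 - t/6 + C1*exp(-6*t) + C2*exp(-t).
Apply the initial conditions: u(0) = -17/36 + C1 + C2 = -1 and u'(0) = -1/6 - C2 - 6*C1 = -5. Solving gives C1 = 193/180, C2 = -8/5.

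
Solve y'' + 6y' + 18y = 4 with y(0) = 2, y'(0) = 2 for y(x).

y = 2/9 + 16*cos(3*x)*exp(-3*x)/9 + 22*exp(-3*x)*sin(3*x)/9

Characteristic equation r² + 6r + 18 = 0 has discriminant (6)² - 4·(18) = -36 < 0, so r = -3 ± 3i.
Hence y_h = C1*cos(3*x)*exp(-3*x) + C2*exp(-3*x)*sin(3*x).
For the particular solution try y_p = A0. Substituting and matching coefficients of each power of x gives A0 = 2/9, so y_p = 2/9.
General solution: y = 2/9 + C1*cos(3*x)*exp(-3*x) + C2*exp(-3*x)*sin(3*x).
Apply the initial conditions: y(0) = 2/9 + C1 = 2 and y'(0) = -3*C1 + 3*C2 = 2. Solving gives C1 = 16/9, C2 = 22/9.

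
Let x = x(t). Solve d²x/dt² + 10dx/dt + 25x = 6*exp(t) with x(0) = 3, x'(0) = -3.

x = exp(t)/6 + 17*exp(-5*t)/6 + 11*t*exp(-5*t)

Characteristic equation r² + 10r + 25 = 0 has discriminant (10)² - 4·(25) = 0, so r = -5 is a repeated root.
Hence x_h = (C1 + C2*t)*exp(-5*t).
Try x_p = A*exp(t). Substituting into the equation and dividing by exp(t) gives A = 1/6, so x_p = exp(t)/6.
General solution: x = exp(t)/6 + C1*exp(-5*t) + C2*t*exp(-5*t).
Apply the initial conditions: x(0) = 1/6 + C1 = 3 and x'(0) = 1/6 + C2 - 5*C1 = -3. Solving gives C1 = 17/6, C2 = 11.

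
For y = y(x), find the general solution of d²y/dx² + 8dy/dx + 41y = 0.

Characteristic equation r² + 8r + 41 = 0 has discriminant (8)² - 4·(41) = -100 < 0, so r = -4 ± 5i.
Hence y_h = C1*cos(5*x)*exp(-4*x) + C2*exp(-4*x)*sin(5*x).

y = C1*cos(5*x)*exp(-4*x) + C2*exp(-4*x)*sin(5*x)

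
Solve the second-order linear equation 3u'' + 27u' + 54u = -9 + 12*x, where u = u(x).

u = -5/18 + 2*x/9 + C1*exp(-3*x) + C2*exp(-6*x)

Divide through by 3: u'' + 9u' + 18u = -3 + 4*x.
Characteristic equation r² + 9r + 18 = 0 factors as (r + 3)(r + 6) = 0, so r = -3, -6.
Hence u_h = C1*exp(-3*x) + C2*exp(-6*x).
For the particular solution try u_p = A0 + A1*x. Substituting and matching coefficients of each power of x gives A0 = -5/18, A1 = 2/9, so u_p = -5/18 + 2*x/9.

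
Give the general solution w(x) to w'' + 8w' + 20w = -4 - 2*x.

Characteristic equation r² + 8r + 20 = 0 has discriminant (8)² - 4·(20) = -16 < 0, so r = -4 ± 2i.
Hence w_h = C1*cos(2*x)*exp(-4*x) + C2*exp(-4*x)*sin(2*x).
For the particular solution try w_p = A0 + A1*x. Substituting and matching coefficients of each power of x gives A0 = -4/25, A1 = -1/10, so w_p = -4/25 - x/10.

w = -4/25 - x/10 + C1*cos(2*x)*exp(-4*x) + C2*exp(-4*x)*sin(2*x)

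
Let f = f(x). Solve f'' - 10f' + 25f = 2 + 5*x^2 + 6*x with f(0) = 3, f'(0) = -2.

f = 28/125 + x**2/5 + 2*x/5 + 347*exp(5*x)/125 - 407*x*exp(5*x)/25

Characteristic equation r² - 10r + 25 = 0 has discriminant (-10)² - 4·(25) = 0, so r = 5 is a repeated root.
Hence f_h = (C1 + C2*x)*exp(5*x).
For the particular solution try f_p = A0 + A1*x + A2*x^2. Substituting and matching coefficients of each power of x gives A0 = 28/125, A1 = 2/5, A2 = 1/5, so f_p = 28/125 + x^2/5 + 2*x/5.
General solution: f = 28/125 + x^2/5 + 2*x/5 + C1*exp(5*x) + C2*x*exp(5*x).
Apply the initial conditions: f(0) = 28/125 + C1 = 3 and f'(0) = 2/5 + C2 + 5*C1 = -2. Solving gives C1 = 347/125, C2 = -407/25.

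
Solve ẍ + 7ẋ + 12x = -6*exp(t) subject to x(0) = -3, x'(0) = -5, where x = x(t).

Characteristic equation r² + 7r + 12 = 0 factors as (r + 3)(r + 4) = 0, so r = -3, -4.
Hence x_h = C1*exp(-3*t) + C2*exp(-4*t).
Try x_p = A*exp(t). Substituting into the equation and dividing by exp(t) gives A = -3/10, so x_p = -3*exp(t)/10.
General solution: x = -3*exp(t)/10 + C1*exp(-3*t) + C2*exp(-4*t).
Apply the initial conditions: x(0) = -3/10 + C1 + C2 = -3 and x'(0) = -3/10 - 4*C2 - 3*C1 = -5. Solving gives C1 = -31/2, C2 = 64/5.

x = -31*exp(-3*t)/2 - 3*exp(t)/10 + 64*exp(-4*t)/5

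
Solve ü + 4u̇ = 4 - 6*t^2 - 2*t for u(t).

u = C2 - t**3/2 + t**2/8 + 15*t/16 + C1*exp(-4*t)

Characteristic equation r² + 4r = 0 factors as (r + 4)r = 0, so r = -4, 0.
Hence u_h = C1*exp(-4*t) + C2.
Since 0 is a characteristic root (multiplicity 1), multiply the polynomial trial by t: try u_p = t*(A0 + A1*t + A2*t^2). Substituting and matching coefficients of each power of t gives A0 = 15/16, A1 = 1/8, A2 = -1/2, so u_p = -t^3/2 + t^2/8 + 15*t/16.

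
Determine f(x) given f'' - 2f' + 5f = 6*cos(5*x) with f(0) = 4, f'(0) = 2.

Characteristic equation r² - 2r + 5 = 0 has discriminant (-2)² - 4·(5) = -16 < 0, so r = 1 ± 2i.
Hence f_h = C1*cos(2*x)*exp(x) + C2*exp(x)*sin(2*x).
Try f_p = A*cos(5*x) + B*sin(5*x). Substituting and equating the coefficients of cos(5x) and sin(5x) gives A = -6/25, B = -3/25, so f_p = -6*cos(5*x)/25 - 3*sin(5*x)/25.
General solution: f = -6*cos(5*x)/25 - 3*sin(5*x)/25 + C1*cos(2*x)*exp(x) + C2*exp(x)*sin(2*x).
Apply the initial conditions: f(0) = -6/25 + C1 = 4 and f'(0) = -3/5 + C1 + 2*C2 = 2. Solving gives C1 = 106/25, C2 = -41/50.

f = -6*cos(5*x)/25 - 3*sin(5*x)/25 - 41*exp(x)*sin(2*x)/50 + 106*cos(2*x)*exp(x)/25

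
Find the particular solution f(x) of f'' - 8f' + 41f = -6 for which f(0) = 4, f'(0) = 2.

Characteristic equation r² - 8r + 41 = 0 has discriminant (-8)² - 4·(41) = -100 < 0, so r = 4 ± 5i.
Hence f_h = C1*cos(5*x)*exp(4*x) + C2*exp(4*x)*sin(5*x).
For the particular solution try f_p = A0. Substituting and matching coefficients of each power of x gives A0 = -6/41, so f_p = -6/41.
General solution: f = -6/41 + C1*cos(5*x)*exp(4*x) + C2*exp(4*x)*sin(5*x).
Apply the initial conditions: f(0) = -6/41 + C1 = 4 and f'(0) = 4*C1 + 5*C2 = 2. Solving gives C1 = 170/41, C2 = -598/205.

f = -6/41 - 598*exp(4*x)*sin(5*x)/205 + 170*cos(5*x)*exp(4*x)/41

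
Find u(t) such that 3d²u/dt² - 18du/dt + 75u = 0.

u = C1*cos(4*t)*exp(3*t) + C2*exp(3*t)*sin(4*t)

Divide through by 3: u'' - 6u' + 25u = 0.
Characteristic equation r² - 6r + 25 = 0 has discriminant (-6)² - 4·(25) = -64 < 0, so r = 3 ± 4i.
Hence u_h = C1*cos(4*t)*exp(3*t) + C2*exp(3*t)*sin(4*t).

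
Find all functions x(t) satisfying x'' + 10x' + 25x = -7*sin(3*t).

x = -28*sin(3*t)/289 + 105*cos(3*t)/578 + C1*exp(-5*t) + C2*t*exp(-5*t)

Characteristic equation r² + 10r + 25 = 0 has discriminant (10)² - 4·(25) = 0, so r = -5 is a repeated root.
Hence x_h = (C1 + C2*t)*exp(-5*t).
Try x_p = A*cos(3*t) + B*sin(3*t). Substituting and equating the coefficients of cos(3t) and sin(3t) gives A = 105/578, B = -28/289, so x_p = -28*sin(3*t)/289 + 105*cos(3*t)/578.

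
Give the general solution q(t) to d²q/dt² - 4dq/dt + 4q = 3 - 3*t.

q = -3*t/4 + C1*exp(2*t) + C2*t*exp(2*t)

Characteristic equation r² - 4r + 4 = 0 has discriminant (-4)² - 4·(4) = 0, so r = 2 is a repeated root.
Hence q_h = (C1 + C2*t)*exp(2*t).
For the particular solution try q_p = A0 + A1*t. Substituting and matching coefficients of each power of t gives A0 = 0, A1 = -3/4, so q_p = -3*t/4.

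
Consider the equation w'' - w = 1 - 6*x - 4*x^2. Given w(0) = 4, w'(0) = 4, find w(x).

Characteristic equation r² - 1 = 0 factors as (r + 1)(r - 1) = 0, so r = -1, 1.
Hence w_h = C1*exp(-x) + C2*exp(x).
For the particular solution try w_p = A0 + A1*x + A2*x^2. Substituting and matching coefficients of each power of x gives A0 = 7, A1 = 6, A2 = 4, so w_p = 7 + 4*x^2 + 6*x.
General solution: w = 7 + 4*x^2 + 6*x + C1*exp(-x) + C2*exp(x).
Apply the initial conditions: w(0) = 7 + C1 + C2 = 4 and w'(0) = 6 + C2 - C1 = 4. Solving gives C1 = -1/2, C2 = -5/2.

w = 7 + 4*x**2 + 6*x - 5*exp(x)/2 - exp(-x)/2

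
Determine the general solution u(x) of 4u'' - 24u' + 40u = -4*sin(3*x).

u = -18*cos(3*x)/325 - sin(3*x)/325 + C1*cos(x)*exp(3*x) + C2*exp(3*x)*sin(x)

Divide through by 4: u'' - 6u' + 10u = -sin(3*x).
Characteristic equation r² - 6r + 10 = 0 has discriminant (-6)² - 4·(10) = -4 < 0, so r = 3 ± i.
Hence u_h = C1*cos(x)*exp(3*x) + C2*exp(3*x)*sin(x).
Try u_p = A*cos(3*x) + B*sin(3*x). Substituting and equating the coefficients of cos(3x) and sin(3x) gives A = -18/325, B = -1/325, so u_p = -18*cos(3*x)/325 - sin(3*x)/325.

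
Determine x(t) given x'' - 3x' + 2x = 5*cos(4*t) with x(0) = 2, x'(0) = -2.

Characteristic equation r² - 3r + 2 = 0 factors as (r - 1)(r - 2) = 0, so r = 1, 2.
Hence x_h = C1*exp(t) + C2*exp(2*t).
Try x_p = A*cos(4*t) + B*sin(4*t). Substituting and equating the coefficients of cos(4t) and sin(4t) gives A = -7/34, B = -3/17, so x_p = -7*cos(4*t)/34 - 3*sin(4*t)/17.
General solution: x = -7*cos(4*t)/34 - 3*sin(4*t)/17 + C1*exp(t) + C2*exp(2*t).
Apply the initial conditions: x(0) = -7/34 + C1 + C2 = 2 and x'(0) = -12/17 + C1 + 2*C2 = -2. Solving gives C1 = 97/17, C2 = -7/2.

x = -7*exp(2*t)/2 - 7*cos(4*t)/34 - 3*sin(4*t)/17 + 97*exp(t)/17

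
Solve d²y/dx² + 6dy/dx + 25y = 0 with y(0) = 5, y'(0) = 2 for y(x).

Characteristic equation r² + 6r + 25 = 0 has discriminant (6)² - 4·(25) = -64 < 0, so r = -3 ± 4i.
Hence y_h = C1*cos(4*x)*exp(-3*x) + C2*exp(-3*x)*sin(4*x).
Apply the initial conditions: y(0) = C1 = 5 and y'(0) = -3*C1 + 4*C2 = 2. Solving gives C1 = 5, C2 = 17/4.

y = 5*cos(4*x)*exp(-3*x) + 17*exp(-3*x)*sin(4*x)/4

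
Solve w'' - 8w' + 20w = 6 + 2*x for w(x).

Characteristic equation r² - 8r + 20 = 0 has discriminant (-8)² - 4·(20) = -16 < 0, so r = 4 ± 2i.
Hence w_h = C1*cos(2*x)*exp(4*x) + C2*exp(4*x)*sin(2*x).
For the particular solution try w_p = A0 + A1*x. Substituting and matching coefficients of each power of x gives A0 = 17/50, A1 = 1/10, so w_p = 17/50 + x/10.

w = 17/50 + x/10 + C1*cos(2*x)*exp(4*x) + C2*exp(4*x)*sin(2*x)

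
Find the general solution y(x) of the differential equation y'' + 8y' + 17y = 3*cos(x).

Characteristic equation r² + 8r + 17 = 0 has discriminant (8)² - 4·(17) = -4 < 0, so r = -4 ± i.
Hence y_h = C1*cos(x)*exp(-4*x) + C2*exp(-4*x)*sin(x).
Try y_p = A*cos(x) + B*sin(x). Substituting and equating the coefficients of cos(x) and sin(x) gives A = 3/20, B = 3/40, so y_p = 3*cos(x)/20 + 3*sin(x)/40.

y = 3*cos(x)/20 + 3*sin(x)/40 + C1*cos(x)*exp(-4*x) + C2*exp(-4*x)*sin(x)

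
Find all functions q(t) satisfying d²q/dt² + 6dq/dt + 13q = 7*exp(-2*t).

Characteristic equation r² + 6r + 13 = 0 has discriminant (6)² - 4·(13) = -16 < 0, so r = -3 ± 2i.
Hence q_h = C1*cos(2*t)*exp(-3*t) + C2*exp(-3*t)*sin(2*t).
Try q_p = A*exp(-2*t). Substituting into the equation and dividing by exp(-2*t) gives A = 7/5, so q_p = 7*exp(-2*t)/5.

q = 7*exp(-2*t)/5 + C1*cos(2*t)*exp(-3*t) + C2*exp(-3*t)*sin(2*t)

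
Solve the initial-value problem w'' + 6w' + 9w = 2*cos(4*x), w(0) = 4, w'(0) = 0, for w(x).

Characteristic equation r² + 6r + 9 = 0 has discriminant (6)² - 4·(9) = 0, so r = -3 is a repeated root.
Hence w_h = (C1 + C2*x)*exp(-3*x).
Try w_p = A*cos(4*x) + B*sin(4*x). Substituting and equating the coefficients of cos(4x) and sin(4x) gives A = -14/625, B = 48/625, so w_p = -14*cos(4*x)/625 + 48*sin(4*x)/625.
General solution: w = -14*cos(4*x)/625 + 48*sin(4*x)/625 + C1*exp(-3*x) + C2*x*exp(-3*x).
Apply the initial conditions: w(0) = -14/625 + C1 = 4 and w'(0) = 192/625 + C2 - 3*C1 = 0. Solving gives C1 = 2514/625, C2 = 294/25.

w = -14*cos(4*x)/625 + 48*sin(4*x)/625 + 2514*exp(-3*x)/625 + 294*x*exp(-3*x)/25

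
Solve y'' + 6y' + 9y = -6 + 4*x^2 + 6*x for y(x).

Characteristic equation r² + 6r + 9 = 0 has discriminant (6)² - 4·(9) = 0, so r = -3 is a repeated root.
Hence y_h = (C1 + C2*x)*exp(-3*x).
For the particular solution try y_p = A0 + A1*x + A2*x^2. Substituting and matching coefficients of each power of x gives A0 = -22/27, A1 = 2/27, A2 = 4/9, so y_p = -22/27 + 2*x/27 + 4*x^2/9.

y = -22/27 + 2*x/27 + 4*x**2/9 + C1*exp(-3*x) + C2*x*exp(-3*x)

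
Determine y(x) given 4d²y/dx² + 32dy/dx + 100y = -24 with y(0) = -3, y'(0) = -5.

y = -6/25 - 401*exp(-4*x)*sin(3*x)/75 - 69*cos(3*x)*exp(-4*x)/25

Divide through by 4: y'' + 8y' + 25y = -6.
Characteristic equation r² + 8r + 25 = 0 has discriminant (8)² - 4·(25) = -36 < 0, so r = -4 ± 3i.
Hence y_h = C1*cos(3*x)*exp(-4*x) + C2*exp(-4*x)*sin(3*x).
For the particular solution try y_p = A0. Substituting and matching coefficients of each power of x gives A0 = -6/25, so y_p = -6/25.
General solution: y = -6/25 + C1*cos(3*x)*exp(-4*x) + C2*exp(-4*x)*sin(3*x).
Apply the initial conditions: y(0) = -6/25 + C1 = -3 and y'(0) = -4*C1 + 3*C2 = -5. Solving gives C1 = -69/25, C2 = -401/75.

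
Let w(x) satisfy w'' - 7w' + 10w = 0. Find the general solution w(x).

Characteristic equation r² - 7r + 10 = 0 factors as (r - 5)(r - 2) = 0, so r = 5, 2.
Hence w_h = C1*exp(5*x) + C2*exp(2*x).

w = C1*exp(5*x) + C2*exp(2*x)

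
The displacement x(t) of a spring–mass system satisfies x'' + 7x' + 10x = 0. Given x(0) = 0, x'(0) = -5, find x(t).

x = -5*exp(-2*t)/3 + 5*exp(-5*t)/3

Characteristic equation r² + 7r + 10 = 0 factors as (r + 2)(r + 5) = 0, so r = -2, -5.
Hence x_h = C1*exp(-2*t) + C2*exp(-5*t).
Apply the initial conditions: x(0) = C1 + C2 = 0 and x'(0) = -5*C2 - 2*C1 = -5. Solving gives C1 = -5/3, C2 = 5/3.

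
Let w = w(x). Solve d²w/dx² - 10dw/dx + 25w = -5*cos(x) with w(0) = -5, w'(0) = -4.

w = -815*exp(5*x)/169 - 30*cos(x)/169 + 25*sin(x)/338 + 521*x*exp(5*x)/26

Characteristic equation r² - 10r + 25 = 0 has discriminant (-10)² - 4·(25) = 0, so r = 5 is a repeated root.
Hence w_h = (C1 + C2*x)*exp(5*x).
Try w_p = A*cos(x) + B*sin(x). Substituting and equating the coefficients of cos(x) and sin(x) gives A = -30/169, B = 25/338, so w_p = -30*cos(x)/169 + 25*sin(x)/338.
General solution: w = -30*cos(x)/169 + 25*sin(x)/338 + C1*exp(5*x) + C2*x*exp(5*x).
Apply the initial conditions: w(0) = -30/169 + C1 = -5 and w'(0) = 25/338 + C2 + 5*C1 = -4. Solving gives C1 = -815/169, C2 = 521/26.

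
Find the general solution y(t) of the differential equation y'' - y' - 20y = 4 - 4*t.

Characteristic equation r² - r - 20 = 0 factors as (r - 5)(r + 4) = 0, so r = 5, -4.
Hence y_h = C1*exp(5*t) + C2*exp(-4*t).
For the particular solution try y_p = A0 + A1*t. Substituting and matching coefficients of each power of t gives A0 = -21/100, A1 = 1/5, so y_p = -21/100 + t/5.

y = -21/100 + t/5 + C1*exp(5*t) + C2*exp(-4*t)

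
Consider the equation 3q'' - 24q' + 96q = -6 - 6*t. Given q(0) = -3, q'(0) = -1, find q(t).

Divide through by 3: q'' - 8q' + 32q = -2 - 2*t.
Characteristic equation r² - 8r + 32 = 0 has discriminant (-8)² - 4·(32) = -64 < 0, so r = 4 ± 4i.
Hence q_h = C1*cos(4*t)*exp(4*t) + C2*exp(4*t)*sin(4*t).
For the particular solution try q_p = A0 + A1*t. Substituting and matching coefficients of each power of t gives A0 = -5/64, A1 = -1/16, so q_p = -5/64 - t/16.
General solution: q = -5/64 - t/16 + C1*cos(4*t)*exp(4*t) + C2*exp(4*t)*sin(4*t).
Apply the initial conditions: q(0) = -5/64 + C1 = -3 and q'(0) = -1/16 + 4*C1 + 4*C2 = -1. Solving gives C1 = -187/64, C2 = 43/16.

q = -5/64 - t/16 - 187*cos(4*t)*exp(4*t)/64 + 43*exp(4*t)*sin(4*t)/16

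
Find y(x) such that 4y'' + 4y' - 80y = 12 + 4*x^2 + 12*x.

Divide through by 4: y'' + y' - 20y = 3 + x^2 + 3*x.
Characteristic equation r² + r - 20 = 0 factors as (r - 4)(r + 5) = 0, so r = 4, -5.
Hence y_h = C1*exp(4*x) + C2*exp(-5*x).
For the particular solution try y_p = A0 + A1*x + A2*x^2. Substituting and matching coefficients of each power of x gives A0 = -651/4000, A1 = -31/200, A2 = -1/20, so y_p = -651/4000 - 31*x/200 - x^2/20.

y = -651/4000 - 31*x/200 - x**2/20 + C1*exp(4*x) + C2*exp(-5*x)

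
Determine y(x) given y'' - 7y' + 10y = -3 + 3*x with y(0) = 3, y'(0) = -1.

y = -9/100 - 187*exp(5*x)/75 + 3*x/10 + 67*exp(2*x)/12

Characteristic equation r² - 7r + 10 = 0 factors as (r - 5)(r - 2) = 0, so r = 5, 2.
Hence y_h = C1*exp(5*x) + C2*exp(2*x).
For the particular solution try y_p = A0 + A1*x. Substituting and matching coefficients of each power of x gives A0 = -9/100, A1 = 3/10, so y_p = -9/100 + 3*x/10.
General solution: y = -9/100 + 3*x/10 + C1*exp(5*x) + C2*exp(2*x).
Apply the initial conditions: y(0) = -9/100 + C1 + C2 = 3 and y'(0) = 3/10 + 2*C2 + 5*C1 = -1. Solving gives C1 = -187/75, C2 = 67/12.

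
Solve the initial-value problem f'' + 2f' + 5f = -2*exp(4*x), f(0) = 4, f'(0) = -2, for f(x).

f = -2*exp(4*x)/29 + 34*exp(-x)*sin(2*x)/29 + 118*cos(2*x)*exp(-x)/29

Characteristic equation r² + 2r + 5 = 0 has discriminant (2)² - 4·(5) = -16 < 0, so r = -1 ± 2i.
Hence f_h = C1*cos(2*x)*exp(-x) + C2*exp(-x)*sin(2*x).
Try f_p = A*exp(4*x). Substituting into the equation and dividing by exp(4*x) gives A = -2/29, so f_p = -2*exp(4*x)/29.
General solution: f = -2*exp(4*x)/29 + C1*cos(2*x)*exp(-x) + C2*exp(-x)*sin(2*x).
Apply the initial conditions: f(0) = -2/29 + C1 = 4 and f'(0) = -8/29 - C1 + 2*C2 = -2. Solving gives C1 = 118/29, C2 = 34/29.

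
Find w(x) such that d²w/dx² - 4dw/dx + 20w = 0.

Characteristic equation r² - 4r + 20 = 0 has discriminant (-4)² - 4·(20) = -64 < 0, so r = 2 ± 4i.
Hence w_h = C1*cos(4*x)*exp(2*x) + C2*exp(2*x)*sin(4*x).

w = C1*cos(4*x)*exp(2*x) + C2*exp(2*x)*sin(4*x)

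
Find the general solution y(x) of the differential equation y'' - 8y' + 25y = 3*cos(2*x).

Characteristic equation r² - 8r + 25 = 0 has discriminant (-8)² - 4·(25) = -36 < 0, so r = 4 ± 3i.
Hence y_h = C1*cos(3*x)*exp(4*x) + C2*exp(4*x)*sin(3*x).
Try y_p = A*cos(2*x) + B*sin(2*x). Substituting and equating the coefficients of cos(2x) and sin(2x) gives A = 63/697, B = -48/697, so y_p = -48*sin(2*x)/697 + 63*cos(2*x)/697.

y = -48*sin(2*x)/697 + 63*cos(2*x)/697 + C1*cos(3*x)*exp(4*x) + C2*exp(4*x)*sin(3*x)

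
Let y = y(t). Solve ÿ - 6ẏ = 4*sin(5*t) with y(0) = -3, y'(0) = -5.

y = -23/10 - 95*exp(6*t)/122 - 4*sin(5*t)/61 + 24*cos(5*t)/305

Characteristic equation r² - 6r = 0 factors as (r - 6)r = 0, so r = 6, 0.
Hence y_h = C1*exp(6*t) + C2.
Try y_p = A*cos(5*t) + B*sin(5*t). Substituting and equating the coefficients of cos(5t) and sin(5t) gives A = 24/305, B = -4/61, so y_p = -4*sin(5*t)/61 + 24*cos(5*t)/305.
General solution: y = C2 - 4*sin(5*t)/61 + 24*cos(5*t)/305 + C1*exp(6*t).
Apply the initial conditions: y(0) = 24/305 + C1 + C2 = -3 and y'(0) = -20/61 + 6*C1 = -5. Solving gives C1 = -95/122, C2 = -23/10.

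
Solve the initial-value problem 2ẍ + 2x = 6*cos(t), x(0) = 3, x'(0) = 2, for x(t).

Divide through by 2: x'' + x = 3*cos(t).
Characteristic equation r² + 1 = 0 has discriminant (0)² - 4·(1) = -4 < 0, so r = ± i.
Hence x_h = C1*cos(t) + C2*sin(t).
Since ±1i are characteristic roots, multiply the trial by t. Try x_p = t*(A*cos(t) + B*sin(t)). Substituting and equating the coefficients of cos(t) and sin(t) gives A = 0, B = 3/2, so x_p = 3*t*sin(t)/2.
General solution: x = C1*cos(t) + C2*sin(t) + 3*t*sin(t)/2.
Apply the initial conditions: x(0) = C1 = 3 and x'(0) = C2 = 2. Solving gives C1 = 3, C2 = 2.

x = 2*sin(t) + 3*cos(t) + 3*t*sin(t)/2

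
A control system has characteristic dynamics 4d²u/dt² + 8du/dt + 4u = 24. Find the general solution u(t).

u = 6 + C1*exp(-t) + C2*t*exp(-t)

Divide through by 4: u'' + 2u' + u = 6.
Characteristic equation r² + 2r + 1 = 0 has discriminant (2)² - 4·(1) = 0, so r = -1 is a repeated root.
Hence u_h = (C1 + C2*t)*exp(-t).
For the particular solution try u_p = A0. Substituting and matching coefficients of each power of t gives A0 = 6, so u_p = 6.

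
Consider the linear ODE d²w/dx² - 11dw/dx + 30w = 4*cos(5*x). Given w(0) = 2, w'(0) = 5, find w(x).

w = -281*exp(6*x)/61 - 22*sin(5*x)/305 + 2*cos(5*x)/305 + 33*exp(5*x)/5

Characteristic equation r² - 11r + 30 = 0 factors as (r - 6)(r - 5) = 0, so r = 6, 5.
Hence w_h = C1*exp(6*x) + C2*exp(5*x).
Try w_p = A*cos(5*x) + B*sin(5*x). Substituting and equating the coefficients of cos(5x) and sin(5x) gives A = 2/305, B = -22/305, so w_p = -22*sin(5*x)/305 + 2*cos(5*x)/305.
General solution: w = -22*sin(5*x)/305 + 2*cos(5*x)/305 + C1*exp(6*x) + C2*exp(5*x).
Apply the initial conditions: w(0) = 2/305 + C1 + C2 = 2 and w'(0) = -22/61 + 5*C2 + 6*C1 = 5. Solving gives C1 = -281/61, C2 = 33/5.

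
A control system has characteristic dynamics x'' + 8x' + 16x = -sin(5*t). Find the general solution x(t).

Characteristic equation r² + 8r + 16 = 0 has discriminant (8)² - 4·(16) = 0, so r = -4 is a repeated root.
Hence x_h = (C1 + C2*t)*exp(-4*t).
Try x_p = A*cos(5*t) + B*sin(5*t). Substituting and equating the coefficients of cos(5t) and sin(5t) gives A = 40/1681, B = 9/1681, so x_p = 9*sin(5*t)/1681 + 40*cos(5*t)/1681.

x = 9*sin(5*t)/1681 + 40*cos(5*t)/1681 + C1*exp(-4*t) + C2*t*exp(-4*t)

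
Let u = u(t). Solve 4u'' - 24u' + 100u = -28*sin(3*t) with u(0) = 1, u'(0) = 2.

u = -63*cos(3*t)/290 - 28*sin(3*t)/145 - 311*exp(3*t)*sin(4*t)/1160 + 353*cos(4*t)*exp(3*t)/290

Divide through by 4: u'' - 6u' + 25u = -7*sin(3*t).
Characteristic equation r² - 6r + 25 = 0 has discriminant (-6)² - 4·(25) = -64 < 0, so r = 3 ± 4i.
Hence u_h = C1*cos(4*t)*exp(3*t) + C2*exp(3*t)*sin(4*t).
Try u_p = A*cos(3*t) + B*sin(3*t). Substituting and equating the coefficients of cos(3t) and sin(3t) gives A = -63/290, B = -28/145, so u_p = -63*cos(3*t)/290 - 28*sin(3*t)/145.
General solution: u = -63*cos(3*t)/290 - 28*sin(3*t)/145 + C1*cos(4*t)*exp(3*t) + C2*exp(3*t)*sin(4*t).
Apply the initial conditions: u(0) = -63/290 + C1 = 1 and u'(0) = -84/145 + 3*C1 + 4*C2 = 2. Solving gives C1 = 353/290, C2 = -311/1160.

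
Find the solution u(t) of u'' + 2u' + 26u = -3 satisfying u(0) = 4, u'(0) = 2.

u = -3/26 + 107*cos(5*t)*exp(-t)/26 + 159*exp(-t)*sin(5*t)/130

Characteristic equation r² + 2r + 26 = 0 has discriminant (2)² - 4·(26) = -100 < 0, so r = -1 ± 5i.
Hence u_h = C1*cos(5*t)*exp(-t) + C2*exp(-t)*sin(5*t).
For the particular solution try u_p = A0. Substituting and matching coefficients of each power of t gives A0 = -3/26, so u_p = -3/26.
General solution: u = -3/26 + C1*cos(5*t)*exp(-t) + C2*exp(-t)*sin(5*t).
Apply the initial conditions: u(0) = -3/26 + C1 = 4 and u'(0) = -C1 + 5*C2 = 2. Solving gives C1 = 107/26, C2 = 159/130.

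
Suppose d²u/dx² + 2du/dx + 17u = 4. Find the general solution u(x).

u = 4/17 + C1*cos(4*x)*exp(-x) + C2*exp(-x)*sin(4*x)

Characteristic equation r² + 2r + 17 = 0 has discriminant (2)² - 4·(17) = -64 < 0, so r = -1 ± 4i.
Hence u_h = C1*cos(4*x)*exp(-x) + C2*exp(-x)*sin(4*x).
For the particular solution try u_p = A0. Substituting and matching coefficients of each power of x gives A0 = 4/17, so u_p = 4/17.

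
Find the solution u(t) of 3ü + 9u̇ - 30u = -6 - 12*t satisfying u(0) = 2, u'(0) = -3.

Divide through by 3: u'' + 3u' - 10u = -2 - 4*t.
Characteristic equation r² + 3r - 10 = 0 factors as (r - 2)(r + 5) = 0, so r = 2, -5.
Hence u_h = C1*exp(2*t) + C2*exp(-5*t).
For the particular solution try u_p = A0 + A1*t. Substituting and matching coefficients of each power of t gives A0 = 8/25, A1 = 2/5, so u_p = 8/25 + 2*t/5.
General solution: u = 8/25 + 2*t/5 + C1*exp(2*t) + C2*exp(-5*t).
Apply the initial conditions: u(0) = 8/25 + C1 + C2 = 2 and u'(0) = 2/5 - 5*C2 + 2*C1 = -3. Solving gives C1 = 5/7, C2 = 169/175.

u = 8/25 + 2*t/5 + 5*exp(2*t)/7 + 169*exp(-5*t)/175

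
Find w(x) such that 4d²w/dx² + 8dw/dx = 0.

w = C2 + C1*exp(-2*x)

Divide through by 4: w'' + 2w' = 0.
Characteristic equation r² + 2r = 0 factors as (r + 2)r = 0, so r = -2, 0.
Hence w_h = C1*exp(-2*x) + C2.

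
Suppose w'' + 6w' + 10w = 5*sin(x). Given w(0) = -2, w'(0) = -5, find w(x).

Characteristic equation r² + 6r + 10 = 0 has discriminant (6)² - 4·(10) = -4 < 0, so r = -3 ± i.
Hence w_h = C1*cos(x)*exp(-3*x) + C2*exp(-3*x)*sin(x).
Try w_p = A*cos(x) + B*sin(x). Substituting and equating the coefficients of cos(x) and sin(x) gives A = -10/39, B = 5/13, so w_p = -10*cos(x)/39 + 5*sin(x)/13.
General solution: w = -10*cos(x)/39 + 5*sin(x)/13 + C1*cos(x)*exp(-3*x) + C2*exp(-3*x)*sin(x).
Apply the initial conditions: w(0) = -10/39 + C1 = -2 and w'(0) = 5/13 + C2 - 3*C1 = -5. Solving gives C1 = -68/39, C2 = -138/13.

w = -10*cos(x)/39 + 5*sin(x)/13 - 138*exp(-3*x)*sin(x)/13 - 68*cos(x)*exp(-3*x)/39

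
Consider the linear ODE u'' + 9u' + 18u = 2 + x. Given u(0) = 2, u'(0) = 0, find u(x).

u = 1/12 - 205*exp(-6*x)/108 + x/18 + 103*exp(-3*x)/27

Characteristic equation r² + 9r + 18 = 0 factors as (r + 3)(r + 6) = 0, so r = -3, -6.
Hence u_h = C1*exp(-3*x) + C2*exp(-6*x).
For the particular solution try u_p = A0 + A1*x. Substituting and matching coefficients of each power of x gives A0 = 1/12, A1 = 1/18, so u_p = 1/12 + x/18.
General solution: u = 1/12 + x/18 + C1*exp(-3*x) + C2*exp(-6*x).
Apply the initial conditions: u(0) = 1/12 + C1 + C2 = 2 and u'(0) = 1/18 - 6*C2 - 3*C1 = 0. Solving gives C1 = 103/27, C2 = -205/108.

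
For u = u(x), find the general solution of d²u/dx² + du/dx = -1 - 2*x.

u = C2 + x - x**2 + C1*exp(-x)

Characteristic equation r² + r = 0 factors as (r + 1)r = 0, so r = -1, 0.
Hence u_h = C1*exp(-x) + C2.
Since 0 is a characteristic root (multiplicity 1), multiply the polynomial trial by x: try u_p = x*(A0 + A1*x). Substituting and matching coefficients of each power of x gives A0 = 1, A1 = -1, so u_p = x - x^2.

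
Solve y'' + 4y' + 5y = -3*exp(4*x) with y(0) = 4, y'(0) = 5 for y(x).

Characteristic equation r² + 4r + 5 = 0 has discriminant (4)² - 4·(5) = -4 < 0, so r = -2 ± i.
Hence y_h = C1*cos(x)*exp(-2*x) + C2*exp(-2*x)*sin(x).
Try y_p = A*exp(4*x). Substituting into the equation and dividing by exp(4*x) gives A = -3/37, so y_p = -3*exp(4*x)/37.
General solution: y = -3*exp(4*x)/37 + C1*cos(x)*exp(-2*x) + C2*exp(-2*x)*sin(x).
Apply the initial conditions: y(0) = -3/37 + C1 = 4 and y'(0) = -12/37 + C2 - 2*C1 = 5. Solving gives C1 = 151/37, C2 = 499/37.

y = -3*exp(4*x)/37 + 151*cos(x)*exp(-2*x)/37 + 499*exp(-2*x)*sin(x)/37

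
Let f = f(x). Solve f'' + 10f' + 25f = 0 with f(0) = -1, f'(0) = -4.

Characteristic equation r² + 10r + 25 = 0 has discriminant (10)² - 4·(25) = 0, so r = -5 is a repeated root.
Hence f_h = (C1 + C2*x)*exp(-5*x).
Apply the initial conditions: f(0) = C1 = -1 and f'(0) = C2 - 5*C1 = -4. Solving gives C1 = -1, C2 = -9.

f = -exp(-5*x) - 9*x*exp(-5*x)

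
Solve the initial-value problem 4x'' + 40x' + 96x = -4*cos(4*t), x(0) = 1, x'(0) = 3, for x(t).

x = -185*exp(-6*t)/52 - 5*sin(4*t)/208 - cos(4*t)/208 + 73*exp(-4*t)/16

Divide through by 4: x'' + 10x' + 24x = -cos(4*t).
Characteristic equation r² + 10r + 24 = 0 factors as (r + 6)(r + 4) = 0, so r = -6, -4.
Hence x_h = C1*exp(-6*t) + C2*exp(-4*t).
Try x_p = A*cos(4*t) + B*sin(4*t). Substituting and equating the coefficients of cos(4t) and sin(4t) gives A = -1/208, B = -5/208, so x_p = -5*sin(4*t)/208 - cos(4*t)/208.
General solution: x = -5*sin(4*t)/208 - cos(4*t)/208 + C1*exp(-6*t) + C2*exp(-4*t).
Apply the initial conditions: x(0) = -1/208 + C1 + C2 = 1 and x'(0) = -5/52 - 6*C1 - 4*C2 = 3. Solving gives C1 = -185/52, C2 = 73/16.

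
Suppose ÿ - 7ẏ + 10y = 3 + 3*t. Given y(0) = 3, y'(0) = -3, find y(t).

y = 51/100 - 69*exp(5*t)/25 + 3*t/10 + 21*exp(2*t)/4

Characteristic equation r² - 7r + 10 = 0 factors as (r - 2)(r - 5) = 0, so r = 2, 5.
Hence y_h = C1*exp(2*t) + C2*exp(5*t).
For the particular solution try y_p = A0 + A1*t. Substituting and matching coefficients of each power of t gives A0 = 51/100, A1 = 3/10, so y_p = 51/100 + 3*t/10.
General solution: y = 51/100 + 3*t/10 + C1*exp(2*t) + C2*exp(5*t).
Apply the initial conditions: y(0) = 51/100 + C1 + C2 = 3 and y'(0) = 3/10 + 2*C1 + 5*C2 = -3. Solving gives C1 = 21/4, C2 = -69/25.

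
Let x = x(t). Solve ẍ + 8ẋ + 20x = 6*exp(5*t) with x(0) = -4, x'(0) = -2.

Characteristic equation r² + 8r + 20 = 0 has discriminant (8)² - 4·(20) = -16 < 0, so r = -4 ± 2i.
Hence x_h = C1*cos(2*t)*exp(-4*t) + C2*exp(-4*t)*sin(2*t).
Try x_p = A*exp(5*t). Substituting into the equation and dividing by exp(5*t) gives A = 6/85, so x_p = 6*exp(5*t)/85.
General solution: x = 6*exp(5*t)/85 + C1*cos(2*t)*exp(-4*t) + C2*exp(-4*t)*sin(2*t).
Apply the initial conditions: x(0) = 6/85 + C1 = -4 and x'(0) = 6/17 - 4*C1 + 2*C2 = -2. Solving gives C1 = -346/85, C2 = -792/85.

x = 6*exp(5*t)/85 - 792*exp(-4*t)*sin(2*t)/85 - 346*cos(2*t)*exp(-4*t)/85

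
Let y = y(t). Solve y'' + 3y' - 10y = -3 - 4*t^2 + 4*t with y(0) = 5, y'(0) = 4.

Characteristic equation r² + 3r - 10 = 0 factors as (r + 5)(r - 2) = 0, so r = -5, 2.
Hence y_h = C1*exp(-5*t) + C2*exp(2*t).
For the particular solution try y_p = A0 + A1*t + A2*t^2. Substituting and matching coefficients of each power of t gives A0 = 83/250, A1 = -4/25, A2 = 2/5, so y_p = 83/250 - 4*t/25 + 2*t^2/5.
General solution: y = 83/250 - 4*t/25 + 2*t^2/5 + C1*exp(-5*t) + C2*exp(2*t).
Apply the initial conditions: y(0) = 83/250 + C1 + C2 = 5 and y'(0) = -4/25 - 5*C1 + 2*C2 = 4. Solving gives C1 = 647/875, C2 = 55/14.

y = 83/250 - 4*t/25 + 2*t**2/5 + 55*exp(2*t)/14 + 647*exp(-5*t)/875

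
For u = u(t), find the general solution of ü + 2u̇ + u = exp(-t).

Characteristic equation r² + 2r + 1 = 0 has discriminant (2)² - 4·(1) = 0, so r = -1 is a repeated root.
Hence u_h = (C1 + C2*t)*exp(-t).
Since exp(-t) solves the homogeneous equation (r = -1 is a root of multiplicity 2), multiply the trial by t^2. Try u_p = A*t^2*exp(-t). Substituting into the equation and dividing by exp(-t) gives A = 1/2, so u_p = t^2*exp(-t)/2.

u = C1*exp(-t) + t**2*exp(-t)/2 + C2*t*exp(-t)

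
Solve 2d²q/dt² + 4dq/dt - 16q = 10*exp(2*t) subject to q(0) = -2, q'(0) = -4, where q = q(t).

q = -77*exp(2*t)/36 + 5*exp(-4*t)/36 + 5*t*exp(2*t)/6

Divide through by 2: q'' + 2q' - 8q = 5*exp(2*t).
Characteristic equation r² + 2r - 8 = 0 factors as (r + 4)(r - 2) = 0, so r = -4, 2.
Hence q_h = C1*exp(-4*t) + C2*exp(2*t).
Since exp(2*t) solves the homogeneous equation (r = 2 is a root of multiplicity 1), multiply the trial by t. Try q_p = A*t*exp(2*t). Substituting into the equation and dividing by exp(2*t) gives A = 5/6, so q_p = 5*t*exp(2*t)/6.
General solution: q = C1*exp(-4*t) + C2*exp(2*t) + 5*t*exp(2*t)/6.
Apply the initial conditions: q(0) = C1 + C2 = -2 and q'(0) = 5/6 - 4*C1 + 2*C2 = -4. Solving gives C1 = 5/36, C2 = -77/36.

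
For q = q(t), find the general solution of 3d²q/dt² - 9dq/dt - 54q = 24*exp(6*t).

Divide through by 3: q'' - 3q' - 18q = 8*exp(6*t).
Characteristic equation r² - 3r - 18 = 0 factors as (r + 3)(r - 6) = 0, so r = -3, 6.
Hence q_h = C1*exp(-3*t) + C2*exp(6*t).
Since exp(6*t) solves the homogeneous equation (r = 6 is a root of multiplicity 1), multiply the trial by t. Try q_p = A*t*exp(6*t). Substituting into the equation and dividing by exp(6*t) gives A = 8/9, so q_p = 8*t*exp(6*t)/9.

q = C1*exp(-3*t) + C2*exp(6*t) + 8*t*exp(6*t)/9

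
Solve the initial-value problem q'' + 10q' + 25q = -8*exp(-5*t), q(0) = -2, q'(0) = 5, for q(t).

Characteristic equation r² + 10r + 25 = 0 has discriminant (10)² - 4·(25) = 0, so r = -5 is a repeated root.
Hence q_h = (C1 + C2*t)*exp(-5*t).
Since exp(-5*t) solves the homogeneous equation (r = -5 is a root of multiplicity 2), multiply the trial by t^2. Try q_p = A*t^2*exp(-5*t). Substituting into the equation and dividing by exp(-5*t) gives A = -4, so q_p = -4*t^2*exp(-5*t).
General solution: q = C1*exp(-5*t) - 4*t^2*exp(-5*t) + C2*t*exp(-5*t).
Apply the initial conditions: q(0) = C1 = -2 and q'(0) = C2 - 5*C1 = 5. Solving gives C1 = -2, C2 = -5.

q = -2*exp(-5*t) - 5*t*exp(-5*t) - 4*t**2*exp(-5*t)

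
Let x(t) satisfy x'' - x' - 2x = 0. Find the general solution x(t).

x = C1*exp(-t) + C2*exp(2*t)

Characteristic equation r² - r - 2 = 0 factors as (r + 1)(r - 2) = 0, so r = -1, 2.
Hence x_h = C1*exp(-t) + C2*exp(2*t).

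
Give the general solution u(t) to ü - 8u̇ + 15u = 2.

Characteristic equation r² - 8r + 15 = 0 factors as (r - 5)(r - 3) = 0, so r = 5, 3.
Hence u_h = C1*exp(5*t) + C2*exp(3*t).
For the particular solution try u_p = A0. Substituting and matching coefficients of each power of t gives A0 = 2/15, so u_p = 2/15.

u = 2/15 + C1*exp(5*t) + C2*exp(3*t)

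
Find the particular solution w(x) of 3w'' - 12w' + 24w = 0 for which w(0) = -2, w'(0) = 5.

Divide through by 3: w'' - 4w' + 8w = 0.
Characteristic equation r² - 4r + 8 = 0 has discriminant (-4)² - 4·(8) = -16 < 0, so r = 2 ± 2i.
Hence w_h = C1*cos(2*x)*exp(2*x) + C2*exp(2*x)*sin(2*x).
Apply the initial conditions: w(0) = C1 = -2 and w'(0) = 2*C1 + 2*C2 = 5. Solving gives C1 = -2, C2 = 9/2.

w = -2*cos(2*x)*exp(2*x) + 9*exp(2*x)*sin(2*x)/2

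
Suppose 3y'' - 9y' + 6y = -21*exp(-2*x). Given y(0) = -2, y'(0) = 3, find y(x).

y = -14*exp(x)/3 - 7*exp(-2*x)/12 + 13*exp(2*x)/4

Divide through by 3: y'' - 3y' + 2y = -7*exp(-2*x).
Characteristic equation r² - 3r + 2 = 0 factors as (r - 1)(r - 2) = 0, so r = 1, 2.
Hence y_h = C1*exp(x) + C2*exp(2*x).
Try y_p = A*exp(-2*x). Substituting into the equation and dividing by exp(-2*x) gives A = -7/12, so y_p = -7*exp(-2*x)/12.
General solution: y = -7*exp(-2*x)/12 + C1*exp(x) + C2*exp(2*x).
Apply the initial conditions: y(0) = -7/12 + C1 + C2 = -2 and y'(0) = 7/6 + C1 + 2*C2 = 3. Solving gives C1 = -14/3, C2 = 13/4.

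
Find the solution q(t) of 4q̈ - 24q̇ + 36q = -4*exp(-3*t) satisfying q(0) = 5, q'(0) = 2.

q = -exp(-3*t)/36 + 181*exp(3*t)/36 - 79*t*exp(3*t)/6

Divide through by 4: q'' - 6q' + 9q = -exp(-3*t).
Characteristic equation r² - 6r + 9 = 0 has discriminant (-6)² - 4·(9) = 0, so r = 3 is a repeated root.
Hence q_h = (C1 + C2*t)*exp(3*t).
Try q_p = A*exp(-3*t). Substituting into the equation and dividing by exp(-3*t) gives A = -1/36, so q_p = -exp(-3*t)/36.
General solution: q = -exp(-3*t)/36 + C1*exp(3*t) + C2*t*exp(3*t).
Apply the initial conditions: q(0) = -1/36 + C1 = 5 and q'(0) = 1/12 + C2 + 3*C1 = 2. Solving gives C1 = 181/36, C2 = -79/6.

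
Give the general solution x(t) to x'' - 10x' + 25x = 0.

Characteristic equation r² - 10r + 25 = 0 has discriminant (-10)² - 4·(25) = 0, so r = 5 is a repeated root.
Hence x_h = (C1 + C2*t)*exp(5*t).

x = C1*exp(5*t) + C2*t*exp(5*t)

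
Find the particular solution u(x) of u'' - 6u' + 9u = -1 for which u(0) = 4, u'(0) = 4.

u = -1/9 + 37*exp(3*x)/9 - 25*x*exp(3*x)/3

Characteristic equation r² - 6r + 9 = 0 has discriminant (-6)² - 4·(9) = 0, so r = 3 is a repeated root.
Hence u_h = (C1 + C2*x)*exp(3*x).
For the particular solution try u_p = A0. Substituting and matching coefficients of each power of x gives A0 = -1/9, so u_p = -1/9.
General solution: u = -1/9 + C1*exp(3*x) + C2*x*exp(3*x).
Apply the initial conditions: u(0) = -1/9 + C1 = 4 and u'(0) = C2 + 3*C1 = 4. Solving gives C1 = 37/9, C2 = -25/3.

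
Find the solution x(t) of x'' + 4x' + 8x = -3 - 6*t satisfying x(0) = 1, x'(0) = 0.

Characteristic equation r² + 4r + 8 = 0 has discriminant (4)² - 4·(8) = -16 < 0, so r = -2 ± 2i.
Hence x_h = C1*cos(2*t)*exp(-2*t) + C2*exp(-2*t)*sin(2*t).
For the particular solution try x_p = A0 + A1*t. Substituting and matching coefficients of each power of t gives A0 = 0, A1 = -3/4, so x_p = -3*t/4.
General solution: x = -3*t/4 + C1*cos(2*t)*exp(-2*t) + C2*exp(-2*t)*sin(2*t).
Apply the initial conditions: x(0) = C1 = 1 and x'(0) = -3/4 - 2*C1 + 2*C2 = 0. Solving gives C1 = 1, C2 = 11/8.

x = -3*t/4 + cos(2*t)*exp(-2*t) + 11*exp(-2*t)*sin(2*t)/8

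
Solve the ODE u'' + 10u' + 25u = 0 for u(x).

u = C1*exp(-5*x) + C2*x*exp(-5*x)

Characteristic equation r² + 10r + 25 = 0 has discriminant (10)² - 4·(25) = 0, so r = -5 is a repeated root.
Hence u_h = (C1 + C2*x)*exp(-5*x).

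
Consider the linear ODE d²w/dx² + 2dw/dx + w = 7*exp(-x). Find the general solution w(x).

w = C1*exp(-x) + 7*x**2*exp(-x)/2 + C2*x*exp(-x)

Characteristic equation r² + 2r + 1 = 0 has discriminant (2)² - 4·(1) = 0, so r = -1 is a repeated root.
Hence w_h = (C1 + C2*x)*exp(-x).
Since exp(-x) solves the homogeneous equation (r = -1 is a root of multiplicity 2), multiply the trial by x^2. Try w_p = A*x^2*exp(-x). Substituting into the equation and dividing by exp(-x) gives A = 7/2, so w_p = 7*x^2*exp(-x)/2.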